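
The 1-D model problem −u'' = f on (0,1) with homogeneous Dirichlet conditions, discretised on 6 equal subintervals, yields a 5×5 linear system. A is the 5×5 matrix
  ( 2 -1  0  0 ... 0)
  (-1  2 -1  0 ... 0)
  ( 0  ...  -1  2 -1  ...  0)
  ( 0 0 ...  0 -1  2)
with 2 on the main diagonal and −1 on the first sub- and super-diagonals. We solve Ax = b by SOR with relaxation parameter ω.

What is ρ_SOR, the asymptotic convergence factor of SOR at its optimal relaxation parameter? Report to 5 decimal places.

ρ_SOR = 0.33333

With n=5, ρ(Jacobi) = cos(π/6) = 0.86603.
root = sin(π/6) = 0.500000  (since 1−cos² = sin²).
Young: ω* = 2/(1+√(1−ρ_J²)) = 2/(1+0.500000) = 2/1.500000 = 1.33333.
ρ_SOR = ω* − 1 = 1.33333 − 1 = 0.33333.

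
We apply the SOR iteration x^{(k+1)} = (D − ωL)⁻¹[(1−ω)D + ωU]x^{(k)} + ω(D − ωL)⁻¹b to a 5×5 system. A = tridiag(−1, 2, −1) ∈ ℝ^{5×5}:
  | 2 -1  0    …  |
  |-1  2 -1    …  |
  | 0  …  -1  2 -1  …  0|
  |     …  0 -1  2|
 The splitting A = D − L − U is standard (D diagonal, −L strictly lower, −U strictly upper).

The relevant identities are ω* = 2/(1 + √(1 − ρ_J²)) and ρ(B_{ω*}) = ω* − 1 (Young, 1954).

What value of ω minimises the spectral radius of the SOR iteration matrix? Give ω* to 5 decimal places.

n=5: λ(B_J) = 1 − λ(A)/2 = cos(kπ/6); k=1 gives ρ_J = 0.86603.
√(1−ρ_J²) simplifies to sin(π/6) = 0.500000.
Then 2/(1+√(1−ρ_J²)) = 2/(1+0.500000); ω* = 2/1.500000 = 1.33333.
ρ_SOR = ω* − 1 = 1.33333 − 1 = 0.33333.

ω* = 1.33333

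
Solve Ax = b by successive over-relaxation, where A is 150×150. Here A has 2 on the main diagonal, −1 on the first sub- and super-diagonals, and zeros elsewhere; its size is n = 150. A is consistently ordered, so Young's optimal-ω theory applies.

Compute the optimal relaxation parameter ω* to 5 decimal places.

ω* = 1.95924

With n=150, ρ(Jacobi) = cos(π/151) = 0.99978.
√(1−ρ_J²) simplifies to sin(π/151) = 0.020804.
Young: ω* = 2/(1+√(1−ρ_J²)) = 2/(1+0.020804) = 2/1.020804 = 1.95924.
[ρ_SOR] ω* − 1 = 0.95924.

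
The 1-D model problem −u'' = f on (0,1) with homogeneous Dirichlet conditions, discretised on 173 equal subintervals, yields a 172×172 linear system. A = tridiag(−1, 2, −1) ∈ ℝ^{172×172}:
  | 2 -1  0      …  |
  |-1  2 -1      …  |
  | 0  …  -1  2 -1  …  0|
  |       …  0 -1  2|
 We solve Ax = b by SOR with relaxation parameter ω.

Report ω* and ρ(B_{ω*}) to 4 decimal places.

½·tridiag(1,0,1) at n=172: λ_k = cos(kπ/173); max |λ| at k=1 ⇒ ρ_J = cos(π/173) ≈ 0.9998.
√(1−ρ_J²) simplifies to sin(π/173) = 0.01816.
So ω* = 2/1.01816 = 1.9643 (Young).
[ρ_SOR] ω* − 1 = 0.9643.

ω* = 1.9643, ρ_SOR = 0.9643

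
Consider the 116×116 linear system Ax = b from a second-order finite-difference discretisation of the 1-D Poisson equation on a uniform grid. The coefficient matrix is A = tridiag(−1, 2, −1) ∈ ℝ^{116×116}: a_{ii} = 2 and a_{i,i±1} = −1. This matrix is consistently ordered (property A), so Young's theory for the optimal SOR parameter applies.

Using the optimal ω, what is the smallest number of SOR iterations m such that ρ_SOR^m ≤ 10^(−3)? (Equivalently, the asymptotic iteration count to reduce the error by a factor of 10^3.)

With n=116, ρ(Jacobi) = cos(π/117) = 0.9996395.
1 − cos²(π/117) = sin²(π/117) ⇒ √(1−ρ_J²) = sin(π/117) = 0.0268480.
ω* = 2/(1 + 0.0268480) = 2/1.0268480 = 1.9477079.
and ρ(B_{ω*}) = 1.9477079 − 1 = 0.9477079.
3·ln10 = 6.90776; −ln(0.9477079) = 0.0537089; m = ⌈6.90776/0.0537089⌉ = ⌈128.615⌉ = 129.

m = 129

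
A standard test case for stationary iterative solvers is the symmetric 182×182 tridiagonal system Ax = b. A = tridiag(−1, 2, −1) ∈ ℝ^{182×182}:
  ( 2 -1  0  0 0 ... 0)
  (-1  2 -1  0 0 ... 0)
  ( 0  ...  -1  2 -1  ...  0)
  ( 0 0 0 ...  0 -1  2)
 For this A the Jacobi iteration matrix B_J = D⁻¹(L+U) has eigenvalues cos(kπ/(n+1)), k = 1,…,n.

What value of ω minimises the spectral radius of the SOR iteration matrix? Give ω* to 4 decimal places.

With n=182, ρ(Jacobi) = cos(π/183) = 0.9999.
√(1−ρ_J²) simplifies to sin(π/183) = 0.01717.
So ω* = 2/1.01717 = 1.9662 (Young).
and ρ(B_{ω*}) = 1.9662 − 1 = 0.9662.

ω* = 1.9662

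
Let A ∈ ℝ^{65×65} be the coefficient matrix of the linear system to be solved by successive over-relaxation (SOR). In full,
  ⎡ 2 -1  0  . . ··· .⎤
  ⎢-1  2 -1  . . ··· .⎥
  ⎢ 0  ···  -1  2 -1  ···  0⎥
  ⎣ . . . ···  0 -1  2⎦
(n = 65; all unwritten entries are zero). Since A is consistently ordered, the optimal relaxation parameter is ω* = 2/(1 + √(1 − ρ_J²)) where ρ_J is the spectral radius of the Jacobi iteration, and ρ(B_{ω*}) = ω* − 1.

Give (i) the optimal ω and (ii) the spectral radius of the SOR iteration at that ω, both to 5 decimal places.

ω* = 1.90916, ρ_SOR = 0.90916

spectrum of D⁻¹(L+U) = {cos(kπ/66) : 1≤k≤65}; ρ_J = cos(π/66) = 0.99887.
√(1−ρ_J²) simplifies to sin(π/66) = 0.047582.
So ω* = 2/1.047582 = 1.90916 (Young).
ρ_SOR = ω* − 1 ≈ 0.90916.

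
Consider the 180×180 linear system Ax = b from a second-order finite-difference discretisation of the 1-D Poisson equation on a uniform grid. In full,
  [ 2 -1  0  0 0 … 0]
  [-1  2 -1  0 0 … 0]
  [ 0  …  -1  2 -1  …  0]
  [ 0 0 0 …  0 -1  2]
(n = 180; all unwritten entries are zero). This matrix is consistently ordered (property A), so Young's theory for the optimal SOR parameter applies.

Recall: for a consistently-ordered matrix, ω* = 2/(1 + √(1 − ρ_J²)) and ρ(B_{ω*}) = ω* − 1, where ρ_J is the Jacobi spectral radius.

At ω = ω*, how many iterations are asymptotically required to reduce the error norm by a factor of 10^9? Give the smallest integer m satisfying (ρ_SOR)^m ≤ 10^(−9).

B_J for the 180×180 system has eigenvalues cos(kπ/181); ρ_J = cos(π/181) = 0.9998494.
√(1 − cos²(π/181)) = sin(π/181) ≈ 0.0173560.
So ω* = 2/1.0173560 = 1.9658802 (Young).
ρ_SOR = ω* − 1 = 1.9658802 − 1 = 0.9658802.
ρ_SOR^m ≤ 10^(−9) ⇔ m ≥ 9·ln10/(−ln 0.9658802) = 20.7233/0.0347155 = 596.947; m = ⌈596.947⌉ = 597.

m = 597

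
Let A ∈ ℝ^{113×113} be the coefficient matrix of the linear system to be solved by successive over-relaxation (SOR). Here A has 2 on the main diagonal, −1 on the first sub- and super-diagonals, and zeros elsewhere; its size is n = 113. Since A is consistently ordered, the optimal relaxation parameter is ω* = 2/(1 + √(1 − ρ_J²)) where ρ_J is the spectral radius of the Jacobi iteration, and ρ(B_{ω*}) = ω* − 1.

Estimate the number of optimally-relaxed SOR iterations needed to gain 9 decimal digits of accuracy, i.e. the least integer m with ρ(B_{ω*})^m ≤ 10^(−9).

B_J for the 113×113 system has eigenvalues cos(kπ/114); ρ_J = cos(π/114) = 0.9996203.
√(1 − cos²(π/114)) = sin(π/114) ≈ 0.0275543.
Young: ω* = 2/(1+√(1−ρ_J²)) = 2/(1+0.0275543) = 2/1.0275543 = 1.9463692.
ρ_SOR = ω* − 1 = 1.9463692 − 1 = 0.9463692.
Need (0.9463692)^m ≤ 10^(−9): m ≥ 9·ln10/|ln 0.9463692| = 20.7233/0.0551225 = 375.950 ⇒ m = 376.

m = 376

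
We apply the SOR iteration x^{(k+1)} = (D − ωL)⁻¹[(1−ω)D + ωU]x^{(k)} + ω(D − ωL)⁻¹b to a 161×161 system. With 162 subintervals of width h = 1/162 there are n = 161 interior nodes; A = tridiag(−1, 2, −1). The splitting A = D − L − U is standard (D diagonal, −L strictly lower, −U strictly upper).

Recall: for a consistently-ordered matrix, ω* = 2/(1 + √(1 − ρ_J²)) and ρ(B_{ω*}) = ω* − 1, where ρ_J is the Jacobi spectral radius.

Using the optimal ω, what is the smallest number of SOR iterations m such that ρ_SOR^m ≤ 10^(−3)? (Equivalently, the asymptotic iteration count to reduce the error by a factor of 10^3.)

½·tridiag(1,0,1) at n=161: λ_k = cos(kπ/162); max |λ| at k=1 ⇒ ρ_J = cos(π/162) ≈ 0.9998120.
1 − cos²(π/162) = sin²(π/162) ⇒ √(1−ρ_J²) = sin(π/162) = 0.0193913.
[ω*] 2 ÷ (1 + 0.0193913) = 2 ÷ 1.0193913 = 1.9619551.
[ρ_SOR] ω* − 1 = 0.9619551.
m ≥ 3·ln10 / (−ln 0.9619551) = 178.092; smallest integer m = 179.

m = 179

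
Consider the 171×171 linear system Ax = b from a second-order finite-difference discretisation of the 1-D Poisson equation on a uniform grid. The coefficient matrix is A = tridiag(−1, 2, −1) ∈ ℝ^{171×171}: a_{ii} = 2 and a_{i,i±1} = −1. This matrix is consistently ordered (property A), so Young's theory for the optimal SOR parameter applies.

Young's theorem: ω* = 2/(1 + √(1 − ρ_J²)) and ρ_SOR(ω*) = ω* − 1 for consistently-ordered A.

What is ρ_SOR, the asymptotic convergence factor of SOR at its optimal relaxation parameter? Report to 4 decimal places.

½·tridiag(1,0,1) at n=171: λ_k = cos(kπ/172); max |λ| at k=1 ⇒ ρ_J = cos(π/172) ≈ 0.9998.
√(1−ρ_J²) = |sin(π/172)| = 0.01826
ω* = 2/(1+0.01826) = 1.9641
and ρ(B_{ω*}) = 1.9641 − 1 = 0.9641.

ρ_SOR = 0.9641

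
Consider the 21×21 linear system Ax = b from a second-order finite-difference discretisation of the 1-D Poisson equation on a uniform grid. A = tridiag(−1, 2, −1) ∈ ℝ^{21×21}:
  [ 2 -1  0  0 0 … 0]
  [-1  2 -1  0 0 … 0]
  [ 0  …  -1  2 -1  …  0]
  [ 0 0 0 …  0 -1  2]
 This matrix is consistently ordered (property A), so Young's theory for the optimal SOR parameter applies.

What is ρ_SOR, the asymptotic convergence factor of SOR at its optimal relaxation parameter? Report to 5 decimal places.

½·tridiag(1,0,1) at n=21: λ_k = cos(kπ/22); max |λ| at k=1 ⇒ ρ_J = cos(π/22) ≈ 0.98982.
√(1 − cos²(π/22)) = sin(π/22) ≈ 0.142315.
ω* = 2/(1 + 0.142315) = 2/1.142315 = 1.75083.
and ρ(B_{ω*}) = 1.75083 − 1 = 0.75083.

ρ_SOR = 0.75083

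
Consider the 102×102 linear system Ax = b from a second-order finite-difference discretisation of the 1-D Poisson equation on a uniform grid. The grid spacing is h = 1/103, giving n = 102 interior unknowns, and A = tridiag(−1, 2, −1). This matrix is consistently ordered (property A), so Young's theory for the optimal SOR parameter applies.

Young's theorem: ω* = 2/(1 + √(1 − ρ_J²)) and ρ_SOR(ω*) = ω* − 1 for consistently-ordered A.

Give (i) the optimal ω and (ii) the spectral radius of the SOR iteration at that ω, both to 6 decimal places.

[ρ_J] n=102: ρ(B_J) = cos(π/(n+1)) = cos(π/103) = 0.999535.
√(1 − cos²(π/103)) = sin(π/103) ≈ 0.0304962.
ω* = 2/(1 + 0.0304962) = 2/1.0304962 = 1.940813.
and ρ(B_{ω*}) = 1.940813 − 1 = 0.940813.

ω* = 1.940813, ρ_SOR = 0.940813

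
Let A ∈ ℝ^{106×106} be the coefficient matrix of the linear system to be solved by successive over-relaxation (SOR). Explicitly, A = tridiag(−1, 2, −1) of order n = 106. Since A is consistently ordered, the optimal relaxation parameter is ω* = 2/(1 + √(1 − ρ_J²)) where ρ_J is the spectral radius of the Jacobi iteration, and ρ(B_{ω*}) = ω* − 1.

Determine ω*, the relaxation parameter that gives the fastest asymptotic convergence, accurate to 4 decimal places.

ρ_J = max_k |cos(kπ/107)| = cos(π/107) = 0.9996
root = sin(π/107) = 0.02936  (since 1−cos² = sin²).
Young: ω* = 2/(1+√(1−ρ_J²)) = 2/(1+0.02936) = 2/1.02936 = 1.9430.
ρ_SOR = ω* − 1 ≈ 0.9430.

ω* = 1.9430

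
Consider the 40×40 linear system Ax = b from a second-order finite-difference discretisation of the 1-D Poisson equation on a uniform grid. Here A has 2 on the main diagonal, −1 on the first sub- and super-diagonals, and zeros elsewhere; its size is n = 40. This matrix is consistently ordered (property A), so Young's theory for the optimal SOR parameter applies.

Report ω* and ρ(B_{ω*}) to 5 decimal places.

ω* = 1.85779, ρ_SOR = 0.85779

ρ_J = max_k |cos(kπ/41)| = cos(π/41) = 0.99707
√(1−ρ_J²) simplifies to sin(π/41) = 0.076549.
[ω*] 2 ÷ (1 + 0.076549) = 2 ÷ 1.076549 = 1.85779.
ρ(B_{ω*}) = ω*−1 = 0.85779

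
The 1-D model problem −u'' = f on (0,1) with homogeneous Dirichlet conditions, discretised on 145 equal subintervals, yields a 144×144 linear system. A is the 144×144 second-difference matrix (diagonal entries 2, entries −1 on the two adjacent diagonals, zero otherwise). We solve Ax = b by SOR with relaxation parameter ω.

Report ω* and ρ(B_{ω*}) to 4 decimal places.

spectrum of D⁻¹(L+U) = {cos(kπ/145) : 1≤k≤144}; ρ_J = cos(π/145) = 0.9998.
√(1−ρ_J²) = |sin(π/145)| = 0.02166
[ω*] 2 ÷ (1 + 0.02166) = 2 ÷ 1.02166 = 1.9576.
ρ_SOR = ω* − 1 = 1.9576 − 1 = 0.9576.

ω* = 1.9576, ρ_SOR = 0.9576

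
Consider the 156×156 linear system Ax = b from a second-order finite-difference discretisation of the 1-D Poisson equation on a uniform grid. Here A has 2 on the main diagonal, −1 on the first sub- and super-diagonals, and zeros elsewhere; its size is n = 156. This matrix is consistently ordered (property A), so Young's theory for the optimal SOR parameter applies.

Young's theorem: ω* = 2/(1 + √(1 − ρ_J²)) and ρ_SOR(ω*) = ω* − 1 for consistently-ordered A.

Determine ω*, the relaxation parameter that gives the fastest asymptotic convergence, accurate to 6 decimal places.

ω* = 1.960767

B_J for the 156×156 system has eigenvalues cos(kπ/157); ρ_J = cos(π/157) = 0.999800.
√(1−ρ_J²) = |sin(π/157)| = 0.0200088
ω* = 2/(1+0.0200088) = 1.960767
ρ_SOR = ω* − 1 = 1.960767 − 1 = 0.960767.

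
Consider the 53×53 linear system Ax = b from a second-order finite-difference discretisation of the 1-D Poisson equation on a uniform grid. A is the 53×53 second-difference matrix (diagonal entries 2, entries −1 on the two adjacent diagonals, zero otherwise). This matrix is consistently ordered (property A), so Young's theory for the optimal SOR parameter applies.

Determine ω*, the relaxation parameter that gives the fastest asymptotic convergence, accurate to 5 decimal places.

n=53: λ(B_J) = 1 − λ(A)/2 = cos(kπ/54); k=1 gives ρ_J = 0.99831.
√(1−ρ_J²) = |sin(π/54)| = 0.058145
ω* = 2 / (1 + 0.058145) = 2 / 1.058145 ≈ 1.89010.
ρ_SOR = ω* − 1 = 1.89010 − 1 = 0.89010.

ω* = 1.89010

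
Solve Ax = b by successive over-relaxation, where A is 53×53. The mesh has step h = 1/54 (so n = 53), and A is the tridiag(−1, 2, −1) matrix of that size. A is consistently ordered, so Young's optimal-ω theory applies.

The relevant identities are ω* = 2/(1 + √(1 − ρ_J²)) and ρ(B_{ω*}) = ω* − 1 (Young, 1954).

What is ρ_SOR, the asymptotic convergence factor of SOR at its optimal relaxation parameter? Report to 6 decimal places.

With n=53, ρ(Jacobi) = cos(π/54) = 0.998308.
√(1−ρ_J²) = |sin(π/54)| = 0.0581448
ω* = 2/(1+0.0581448) = 1.890100
ρ_SOR = ω* − 1 = 1.890100 − 1 = 0.890100.

ρ_SOR = 0.890100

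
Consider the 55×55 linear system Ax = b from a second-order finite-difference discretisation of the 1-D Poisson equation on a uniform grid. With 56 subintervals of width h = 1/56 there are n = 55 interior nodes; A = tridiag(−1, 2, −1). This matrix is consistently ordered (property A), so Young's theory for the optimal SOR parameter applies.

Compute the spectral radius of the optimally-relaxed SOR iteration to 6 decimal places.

ρ_SOR = 0.893813

n=55: λ(B_J) = 1 − λ(A)/2 = cos(kπ/56); k=1 gives ρ_J = 0.998427.
1 − cos²(π/56) = sin²(π/56) ⇒ √(1−ρ_J²) = sin(π/56) = 0.0560704.
ω* = 2/(1 + 0.0560704) = 2/1.0560704 = 1.893813.
[ρ_SOR] ω* − 1 = 0.893813.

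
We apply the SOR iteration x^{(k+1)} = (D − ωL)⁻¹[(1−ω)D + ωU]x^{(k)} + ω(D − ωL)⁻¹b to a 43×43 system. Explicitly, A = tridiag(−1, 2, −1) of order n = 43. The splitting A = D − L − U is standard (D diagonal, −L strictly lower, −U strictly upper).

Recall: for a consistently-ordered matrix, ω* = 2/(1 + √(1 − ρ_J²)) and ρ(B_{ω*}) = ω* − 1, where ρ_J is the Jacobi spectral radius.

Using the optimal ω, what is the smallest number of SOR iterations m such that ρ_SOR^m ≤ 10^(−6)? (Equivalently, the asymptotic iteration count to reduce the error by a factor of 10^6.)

½·tridiag(1,0,1) at n=43: λ_k = cos(kπ/44); max |λ| at k=1 ⇒ ρ_J = cos(π/44) ≈ 0.9974521.
root = sin(π/44) = 0.0713392  (since 1−cos² = sin²).
Young: ω* = 2/(1+√(1−ρ_J²)) = 2/(1+0.0713392) = 2/1.0713392 = 1.8668224.
ρ_SOR = ω* − 1 ≈ 0.8668224.
m ≥ 6·ln10 / (−ln 0.8668224) = 96.665; smallest integer m = 97.

m = 97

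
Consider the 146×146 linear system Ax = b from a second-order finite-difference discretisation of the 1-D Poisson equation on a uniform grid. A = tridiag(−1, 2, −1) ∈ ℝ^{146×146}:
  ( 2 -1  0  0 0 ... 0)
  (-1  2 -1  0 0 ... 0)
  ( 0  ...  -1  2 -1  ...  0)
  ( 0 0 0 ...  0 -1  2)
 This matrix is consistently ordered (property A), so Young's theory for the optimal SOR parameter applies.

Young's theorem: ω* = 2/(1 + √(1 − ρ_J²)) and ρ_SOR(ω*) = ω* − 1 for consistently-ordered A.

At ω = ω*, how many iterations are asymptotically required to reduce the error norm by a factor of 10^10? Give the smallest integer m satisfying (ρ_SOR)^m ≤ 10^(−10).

½·tridiag(1,0,1) at n=146: λ_k = cos(kπ/147); max |λ| at k=1 ⇒ ρ_J = cos(π/147) ≈ 0.9997716.
root = sin(π/147) = 0.0213698  (since 1−cos² = sin²).
Then 2/(1+√(1−ρ_J²)) = 2/(1+0.0213698); ω* = 2/1.0213698 = 1.9581546.
[ρ_SOR] ω* − 1 = 0.9581546.
ρ_SOR^m ≤ 10^(−10) ⇔ m ≥ 10·ln10/(−ln 0.9581546) = 23.0259/0.0427461 = 538.667; m = ⌈538.667⌉ = 539.

m = 539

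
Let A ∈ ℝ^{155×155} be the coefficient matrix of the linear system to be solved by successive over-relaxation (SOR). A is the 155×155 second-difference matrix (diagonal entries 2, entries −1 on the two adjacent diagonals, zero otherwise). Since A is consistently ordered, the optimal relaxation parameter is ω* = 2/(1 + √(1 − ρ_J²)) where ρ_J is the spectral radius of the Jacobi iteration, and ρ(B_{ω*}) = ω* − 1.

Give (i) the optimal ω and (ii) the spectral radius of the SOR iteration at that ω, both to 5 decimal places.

ω* = 1.96052, ρ_SOR = 0.96052

B_J for the 155×155 system has eigenvalues cos(kπ/156); ρ_J = cos(π/156) = 0.99980.
√(1−ρ_J²) simplifies to sin(π/156) = 0.020137.
Young: ω* = 2/(1+√(1−ρ_J²)) = 2/(1+0.020137) = 2/1.020137 = 1.96052.
[ρ_SOR] ω* − 1 = 0.96052.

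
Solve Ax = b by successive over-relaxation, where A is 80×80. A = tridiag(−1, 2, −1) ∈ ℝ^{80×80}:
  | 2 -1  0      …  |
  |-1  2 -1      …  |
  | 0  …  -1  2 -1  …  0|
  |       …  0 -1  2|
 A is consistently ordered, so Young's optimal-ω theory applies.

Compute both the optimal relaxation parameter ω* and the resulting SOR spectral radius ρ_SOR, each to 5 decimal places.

ω* = 1.92534, ρ_SOR = 0.92534

ρ_J = max_k |cos(kπ/81)| = cos(π/81) = 0.99925
√(1 − cos²(π/81)) = sin(π/81) ≈ 0.038775.
Then 2/(1+√(1−ρ_J²)) = 2/(1+0.038775); ω* = 2/1.038775 = 1.92534.
[ρ_SOR] ω* − 1 = 0.92534.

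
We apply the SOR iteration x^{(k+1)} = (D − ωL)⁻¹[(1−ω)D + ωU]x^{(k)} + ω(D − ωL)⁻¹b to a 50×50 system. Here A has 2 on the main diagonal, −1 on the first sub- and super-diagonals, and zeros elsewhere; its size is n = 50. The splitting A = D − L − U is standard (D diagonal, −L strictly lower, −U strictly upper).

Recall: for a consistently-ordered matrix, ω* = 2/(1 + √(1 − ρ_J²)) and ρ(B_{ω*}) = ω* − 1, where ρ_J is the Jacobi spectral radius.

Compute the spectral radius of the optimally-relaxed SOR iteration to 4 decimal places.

ρ_SOR = 0.8840

[ρ_J] n=50: ρ(B_J) = cos(π/(n+1)) = cos(π/51) = 0.9981.
root = sin(π/51) = 0.06156  (since 1−cos² = sin²).
Young: ω* = 2/(1+√(1−ρ_J²)) = 2/(1+0.06156) = 2/1.06156 = 1.8840.
ρ(B_{ω*}) = ω*−1 = 0.8840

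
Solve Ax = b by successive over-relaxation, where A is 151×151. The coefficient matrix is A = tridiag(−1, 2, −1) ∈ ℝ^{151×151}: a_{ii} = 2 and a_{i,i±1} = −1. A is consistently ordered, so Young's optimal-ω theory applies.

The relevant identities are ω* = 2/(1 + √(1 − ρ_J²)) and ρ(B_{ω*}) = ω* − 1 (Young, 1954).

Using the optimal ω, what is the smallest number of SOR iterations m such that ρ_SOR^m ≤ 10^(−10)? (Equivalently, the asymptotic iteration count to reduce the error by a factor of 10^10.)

m = 557

B_J for the 151×151 system has eigenvalues cos(kπ/152); ρ_J = cos(π/152) = 0.9997864.
1 − cos²(π/152) = sin²(π/152) ⇒ √(1−ρ_J²) = sin(π/152) = 0.0206669.
ω* = 2 / (1 + 0.0206669) = 2 / 1.0206669 ≈ 1.9595031.
and ρ(B_{ω*}) = 1.9595031 − 1 = 0.9595031.
ρ_SOR^m ≤ 10^(−10) ⇔ m ≥ 10·ln10/(−ln 0.9595031) = 23.0259/0.0413397 = 556.992; m = ⌈556.992⌉ = 557.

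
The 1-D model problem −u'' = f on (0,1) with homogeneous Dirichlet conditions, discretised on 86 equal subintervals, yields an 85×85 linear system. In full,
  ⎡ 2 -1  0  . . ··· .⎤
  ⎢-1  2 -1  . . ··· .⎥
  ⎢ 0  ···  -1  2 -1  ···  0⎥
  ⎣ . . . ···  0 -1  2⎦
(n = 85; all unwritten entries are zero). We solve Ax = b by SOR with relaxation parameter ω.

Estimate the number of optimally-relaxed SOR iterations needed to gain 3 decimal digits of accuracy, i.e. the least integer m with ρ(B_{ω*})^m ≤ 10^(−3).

B_J for the 85×85 system has eigenvalues cos(kπ/86); ρ_J = cos(π/86) = 0.9993328.
√(1−ρ_J²) = |sin(π/86)| = 0.0365220
Then 2/(1+√(1−ρ_J²)) = 2/(1+0.0365220); ω* = 2/1.0365220 = 1.9295297.
At ω = 1.9295297 every |λ(B_ω)| = ω−1, so ρ_SOR = 0.9295297.
ρ_SOR^m ≤ 10^(−3) ⇔ m ≥ 3·ln10/(−ln 0.9295297) = 6.90776/0.0730765 = 94.528; m = ⌈94.528⌉ = 95.

m = 95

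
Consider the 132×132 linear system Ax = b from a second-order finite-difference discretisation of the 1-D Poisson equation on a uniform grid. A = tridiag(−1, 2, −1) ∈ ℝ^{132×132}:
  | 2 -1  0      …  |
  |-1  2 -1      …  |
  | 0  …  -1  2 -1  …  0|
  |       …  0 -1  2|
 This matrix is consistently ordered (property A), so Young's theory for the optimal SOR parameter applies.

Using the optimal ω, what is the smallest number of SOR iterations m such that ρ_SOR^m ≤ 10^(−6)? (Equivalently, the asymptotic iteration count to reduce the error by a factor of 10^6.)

m = 293

With n=132, ρ(Jacobi) = cos(π/133) = 0.9997210.
√(1 − cos²(π/133)) = sin(π/133) ≈ 0.0236188.
ω* = 2/(1 + 0.0236188) = 2/1.0236188 = 1.9538524.
[ρ_SOR] ω* − 1 = 0.9538524.
6·ln10 = 13.8155; −ln(0.9538524) = 0.0472463; m = ⌈13.8155/0.0472463⌉ = ⌈292.414⌉ = 293.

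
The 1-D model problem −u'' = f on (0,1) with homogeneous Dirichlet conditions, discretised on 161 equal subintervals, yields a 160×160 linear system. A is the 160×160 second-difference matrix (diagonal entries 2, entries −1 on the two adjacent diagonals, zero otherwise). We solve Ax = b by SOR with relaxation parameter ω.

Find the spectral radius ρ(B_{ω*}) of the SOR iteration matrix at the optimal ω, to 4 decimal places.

ρ_SOR = 0.9617

[ρ_J] n=160: ρ(B_J) = cos(π/(n+1)) = cos(π/161) = 0.9998.
√(1−ρ_J²) = |sin(π/161)| = 0.01951
[ω*] 2 ÷ (1 + 0.01951) = 2 ÷ 1.01951 = 1.9617.
and ρ(B_{ω*}) = 1.9617 − 1 = 0.9617.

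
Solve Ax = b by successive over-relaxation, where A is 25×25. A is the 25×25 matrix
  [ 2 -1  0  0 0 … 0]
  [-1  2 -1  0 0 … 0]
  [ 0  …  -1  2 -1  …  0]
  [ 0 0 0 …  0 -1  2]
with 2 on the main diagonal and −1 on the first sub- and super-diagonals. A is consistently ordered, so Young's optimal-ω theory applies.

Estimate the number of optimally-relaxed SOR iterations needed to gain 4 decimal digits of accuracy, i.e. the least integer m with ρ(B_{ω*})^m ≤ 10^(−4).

B_J for the 25×25 system has eigenvalues cos(kπ/26); ρ_J = cos(π/26) = 0.9927089.
√(1 − cos²(π/26)) = sin(π/26) ≈ 0.1205367.
ω* = 2/(1 + 0.1205367) = 2/1.1205367 = 1.7848590.
ρ(B_{ω*}) = ω*−1 = 0.7848590
4·ln10 = 9.21034; −ln(0.7848590) = 0.242251; m = ⌈9.21034/0.242251⌉ = ⌈38.020⌉ = 39.

m = 39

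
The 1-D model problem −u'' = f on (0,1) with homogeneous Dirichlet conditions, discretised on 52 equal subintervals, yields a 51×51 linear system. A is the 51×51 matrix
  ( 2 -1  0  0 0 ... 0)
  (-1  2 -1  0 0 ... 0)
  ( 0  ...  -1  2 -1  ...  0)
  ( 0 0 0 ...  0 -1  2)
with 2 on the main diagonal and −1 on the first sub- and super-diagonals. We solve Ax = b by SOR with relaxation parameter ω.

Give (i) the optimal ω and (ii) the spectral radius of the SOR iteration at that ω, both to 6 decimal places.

ω* = 1.886119, ρ_SOR = 0.886119

ρ_J = max_k |cos(kπ/52)| = cos(π/52) = 0.998176
1 − cos²(π/52) = sin²(π/52) ⇒ √(1−ρ_J²) = sin(π/52) = 0.0603785.
ω* = 2/(1+0.0603785) = 1.886119
ρ_SOR = ω* − 1 ≈ 0.886119.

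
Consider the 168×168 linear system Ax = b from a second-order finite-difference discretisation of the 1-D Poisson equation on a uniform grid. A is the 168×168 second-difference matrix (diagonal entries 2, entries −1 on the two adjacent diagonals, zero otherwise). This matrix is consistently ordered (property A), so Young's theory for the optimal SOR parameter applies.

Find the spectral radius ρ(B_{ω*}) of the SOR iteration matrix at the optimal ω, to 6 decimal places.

½·tridiag(1,0,1) at n=168: λ_k = cos(kπ/169); max |λ| at k=1 ⇒ ρ_J = cos(π/169) ≈ 0.999827.
1 − cos²(π/169) = sin²(π/169) ⇒ √(1−ρ_J²) = sin(π/169) = 0.0185882.
[ω*] 2 ÷ (1 + 0.0185882) = 2 ÷ 1.0185882 = 1.963502.
ρ_SOR = ω* − 1 = 1.963502 − 1 = 0.963502.

ρ_SOR = 0.963502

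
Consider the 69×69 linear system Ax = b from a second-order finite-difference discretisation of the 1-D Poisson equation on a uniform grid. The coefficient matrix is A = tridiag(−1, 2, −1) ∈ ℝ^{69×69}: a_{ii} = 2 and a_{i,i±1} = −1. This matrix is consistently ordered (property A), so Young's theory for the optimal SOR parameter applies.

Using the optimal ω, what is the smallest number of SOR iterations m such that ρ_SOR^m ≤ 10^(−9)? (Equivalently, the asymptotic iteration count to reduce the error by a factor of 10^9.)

m = 231

With n=69, ρ(Jacobi) = cos(π/70) = 0.9989931.
root = sin(π/70) = 0.0448648  (since 1−cos² = sin²).
ω* = 2/(1+0.0448648) = 1.9141232
ρ(B_{ω*}) = ω*−1 = 0.9141232
m ≥ 9·ln10 / (−ln 0.9141232) = 230.798; smallest integer m = 231.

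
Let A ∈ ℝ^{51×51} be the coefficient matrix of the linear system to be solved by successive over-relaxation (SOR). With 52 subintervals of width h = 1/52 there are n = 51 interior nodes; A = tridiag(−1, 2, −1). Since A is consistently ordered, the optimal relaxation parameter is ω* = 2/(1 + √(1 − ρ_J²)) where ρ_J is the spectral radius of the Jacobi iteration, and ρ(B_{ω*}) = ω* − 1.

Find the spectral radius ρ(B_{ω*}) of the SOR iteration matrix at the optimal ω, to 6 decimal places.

spectrum of D⁻¹(L+U) = {cos(kπ/52) : 1≤k≤51}; ρ_J = cos(π/52) = 0.998176.
root = sin(π/52) = 0.0603785  (since 1−cos² = sin²).
Then 2/(1+√(1−ρ_J²)) = 2/(1+0.0603785); ω* = 2/1.0603785 = 1.886119.
[ρ_SOR] ω* − 1 = 0.886119.

ρ_SOR = 0.886119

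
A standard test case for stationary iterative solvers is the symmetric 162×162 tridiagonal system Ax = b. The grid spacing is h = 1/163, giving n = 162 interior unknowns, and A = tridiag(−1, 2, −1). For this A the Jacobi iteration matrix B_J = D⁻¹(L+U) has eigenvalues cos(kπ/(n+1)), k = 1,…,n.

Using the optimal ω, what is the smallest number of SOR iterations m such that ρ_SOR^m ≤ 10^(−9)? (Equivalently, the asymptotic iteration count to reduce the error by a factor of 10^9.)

m = 538

B_J for the 162×162 system has eigenvalues cos(kπ/163); ρ_J = cos(π/163) = 0.9998143.
root = sin(π/163) = 0.0192724  (since 1−cos² = sin²).
ω* = 2/(1+0.0192724) = 1.9621840
and ρ(B_{ω*}) = 1.9621840 − 1 = 0.9621840.
ρ_SOR^m ≤ 10^(−9) ⇔ m ≥ 9·ln10/(−ln 0.9621840) = 20.7233/0.0385496 = 537.575; m = ⌈537.575⌉ = 538.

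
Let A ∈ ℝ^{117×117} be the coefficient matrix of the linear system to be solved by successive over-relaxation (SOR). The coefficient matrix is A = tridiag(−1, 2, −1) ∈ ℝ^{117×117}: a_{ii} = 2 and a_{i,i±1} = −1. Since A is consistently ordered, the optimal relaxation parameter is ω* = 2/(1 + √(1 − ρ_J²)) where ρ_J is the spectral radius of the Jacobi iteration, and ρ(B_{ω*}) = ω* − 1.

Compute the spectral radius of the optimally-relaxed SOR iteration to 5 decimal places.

B_J for the 117×117 system has eigenvalues cos(kπ/118); ρ_J = cos(π/118) = 0.99965.
√(1−ρ_J²) simplifies to sin(π/118) = 0.026621.
Then 2/(1+√(1−ρ_J²)) = 2/(1+0.026621); ω* = 2/1.026621 = 1.94814.
and ρ(B_{ω*}) = 1.94814 − 1 = 0.94814.

ρ_SOR = 0.94814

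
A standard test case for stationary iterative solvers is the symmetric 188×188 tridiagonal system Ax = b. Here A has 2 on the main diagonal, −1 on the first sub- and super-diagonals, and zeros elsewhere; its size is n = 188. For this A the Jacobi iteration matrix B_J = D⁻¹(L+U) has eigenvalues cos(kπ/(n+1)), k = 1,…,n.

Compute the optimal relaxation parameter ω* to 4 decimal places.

ω* = 1.9673

With n=188, ρ(Jacobi) = cos(π/189) = 0.9999.
√(1−ρ_J²) simplifies to sin(π/189) = 0.01662.
Young: ω* = 2/(1+√(1−ρ_J²)) = 2/(1+0.01662) = 2/1.01662 = 1.9673.
ρ_SOR = ω* − 1 = 1.9673 − 1 = 0.9673.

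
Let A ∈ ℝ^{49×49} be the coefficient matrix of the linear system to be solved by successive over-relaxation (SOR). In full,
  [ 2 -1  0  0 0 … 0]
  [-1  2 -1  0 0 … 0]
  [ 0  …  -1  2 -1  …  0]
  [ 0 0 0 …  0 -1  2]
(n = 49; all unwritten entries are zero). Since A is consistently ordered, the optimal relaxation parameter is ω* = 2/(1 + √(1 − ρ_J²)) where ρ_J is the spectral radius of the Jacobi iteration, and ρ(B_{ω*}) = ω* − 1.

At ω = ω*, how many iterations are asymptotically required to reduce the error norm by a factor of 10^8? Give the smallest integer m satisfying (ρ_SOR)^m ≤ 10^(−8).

With n=49, ρ(Jacobi) = cos(π/50) = 0.9980267.
√(1 − cos²(π/50)) = sin(π/50) ≈ 0.0627905.
ω* = 2 / (1 + 0.0627905) = 2 / 1.0627905 ≈ 1.8818384.
Hence ρ(B_{ω*}) = 1.8818384 − 1 = 0.8818384.
m ≥ 8·ln10 / (−ln 0.8818384) = 146.491; smallest integer m = 147.

m = 147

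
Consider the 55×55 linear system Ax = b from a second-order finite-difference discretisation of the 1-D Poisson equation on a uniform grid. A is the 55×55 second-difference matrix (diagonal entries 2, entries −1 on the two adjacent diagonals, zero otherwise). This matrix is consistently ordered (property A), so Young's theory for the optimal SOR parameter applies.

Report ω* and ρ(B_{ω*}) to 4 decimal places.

spectrum of D⁻¹(L+U) = {cos(kπ/56) : 1≤k≤55}; ρ_J = cos(π/56) = 0.9984.
1 − cos²(π/56) = sin²(π/56) ⇒ √(1−ρ_J²) = sin(π/56) = 0.05607.
ω* = 2/(1+0.05607) = 1.8938
[ρ_SOR] ω* − 1 = 0.8938.

ω* = 1.8938, ρ_SOR = 0.8938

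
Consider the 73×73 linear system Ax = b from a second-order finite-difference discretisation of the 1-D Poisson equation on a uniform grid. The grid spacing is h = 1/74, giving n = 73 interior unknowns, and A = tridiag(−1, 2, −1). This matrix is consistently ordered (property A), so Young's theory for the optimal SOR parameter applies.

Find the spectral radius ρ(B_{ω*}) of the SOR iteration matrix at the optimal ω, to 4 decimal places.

With n=73, ρ(Jacobi) = cos(π/74) = 0.9991.
√(1−ρ_J²) = |sin(π/74)| = 0.04244
ω* = 2 / (1 + 0.04244) = 2 / 1.04244 ≈ 1.9186.
ρ_SOR = ω* − 1 = 1.9186 − 1 = 0.9186.

ρ_SOR = 0.9186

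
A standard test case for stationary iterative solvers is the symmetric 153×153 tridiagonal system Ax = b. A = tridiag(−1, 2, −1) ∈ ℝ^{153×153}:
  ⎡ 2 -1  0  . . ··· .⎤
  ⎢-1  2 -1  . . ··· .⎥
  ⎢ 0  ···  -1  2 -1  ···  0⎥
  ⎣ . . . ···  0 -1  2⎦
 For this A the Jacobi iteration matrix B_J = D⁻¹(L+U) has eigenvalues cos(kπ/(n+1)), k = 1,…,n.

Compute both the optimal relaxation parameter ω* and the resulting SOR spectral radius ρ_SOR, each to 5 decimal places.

½·tridiag(1,0,1) at n=153: λ_k = cos(kπ/154); max |λ| at k=1 ⇒ ρ_J = cos(π/154) ≈ 0.99979.
√(1 − cos²(π/154)) = sin(π/154) ≈ 0.020399.
Young: ω* = 2/(1+√(1−ρ_J²)) = 2/(1+0.020399) = 2/1.020399 = 1.96002.
Hence ρ(B_{ω*}) = 1.96002 − 1 = 0.96002.

ω* = 1.96002, ρ_SOR = 0.96002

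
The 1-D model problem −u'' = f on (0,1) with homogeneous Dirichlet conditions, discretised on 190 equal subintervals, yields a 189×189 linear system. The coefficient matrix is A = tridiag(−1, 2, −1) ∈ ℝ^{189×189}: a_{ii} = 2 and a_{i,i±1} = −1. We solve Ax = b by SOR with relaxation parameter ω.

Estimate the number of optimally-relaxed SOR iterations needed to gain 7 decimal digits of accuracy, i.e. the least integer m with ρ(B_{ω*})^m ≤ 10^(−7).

m = 488

With n=189, ρ(Jacobi) = cos(π/190) = 0.9998633.
√(1−ρ_J²) simplifies to sin(π/190) = 0.0165339.
So ω* = 2/1.0165339 = 1.9674700 (Young).
At ω = 1.9674700 every |λ(B_ω)| = ω−1, so ρ_SOR = 0.9674700.
(0.9674700)^m ≤ 10^{−7}  ⇒  m·ln(0.9674700) ≤ −7·ln10  ⇒  m ≥ 487.380  ⇒  m = 488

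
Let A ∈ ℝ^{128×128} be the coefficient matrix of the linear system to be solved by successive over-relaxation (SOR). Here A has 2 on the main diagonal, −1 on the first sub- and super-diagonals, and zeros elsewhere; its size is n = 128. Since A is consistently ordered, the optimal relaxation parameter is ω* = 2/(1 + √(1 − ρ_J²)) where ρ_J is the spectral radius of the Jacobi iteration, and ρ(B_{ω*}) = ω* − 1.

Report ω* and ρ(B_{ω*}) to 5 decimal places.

B_J for the 128×128 system has eigenvalues cos(kπ/129); ρ_J = cos(π/129) = 0.99970.
√(1−ρ_J²) simplifies to sin(π/129) = 0.024351.
So ω* = 2/1.024351 = 1.95246 (Young).
ρ(B_{ω*}) = ω*−1 = 0.95246

ω* = 1.95246, ρ_SOR = 0.95246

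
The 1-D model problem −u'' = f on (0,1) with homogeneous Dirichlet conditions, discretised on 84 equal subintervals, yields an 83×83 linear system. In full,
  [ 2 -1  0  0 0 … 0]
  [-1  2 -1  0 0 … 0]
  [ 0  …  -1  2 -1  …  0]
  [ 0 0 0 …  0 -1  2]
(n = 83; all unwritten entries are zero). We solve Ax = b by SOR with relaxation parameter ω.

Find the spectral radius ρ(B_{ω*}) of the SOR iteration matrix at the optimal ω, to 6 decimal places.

n=83: λ(B_J) = 1 − λ(A)/2 = cos(kπ/84); k=1 gives ρ_J = 0.999301.
1 − cos²(π/84) = sin²(π/84) ⇒ √(1−ρ_J²) = sin(π/84) = 0.0373912.
Young: ω* = 2/(1+√(1−ρ_J²)) = 2/(1+0.0373912) = 2/1.0373912 = 1.927913.
At ω = 1.927913 every |λ(B_ω)| = ω−1, so ρ_SOR = 0.927913.

ρ_SOR = 0.927913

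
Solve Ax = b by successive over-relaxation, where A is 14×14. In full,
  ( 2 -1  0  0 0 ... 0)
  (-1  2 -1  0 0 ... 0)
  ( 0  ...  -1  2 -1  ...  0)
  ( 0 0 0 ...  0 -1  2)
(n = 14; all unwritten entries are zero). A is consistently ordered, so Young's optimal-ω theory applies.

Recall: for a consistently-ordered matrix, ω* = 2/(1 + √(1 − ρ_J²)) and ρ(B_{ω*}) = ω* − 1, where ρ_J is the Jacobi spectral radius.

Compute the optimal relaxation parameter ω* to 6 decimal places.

ρ_J = max_k |cos(kπ/15)| = cos(π/15) = 0.978148
1 − cos²(π/15) = sin²(π/15) ⇒ √(1−ρ_J²) = sin(π/15) = 0.2079117.
Young: ω* = 2/(1+√(1−ρ_J²)) = 2/(1+0.2079117) = 2/1.2079117 = 1.655750.
At ω = 1.655750 every |λ(B_ω)| = ω−1, so ρ_SOR = 0.655750.

ω* = 1.655750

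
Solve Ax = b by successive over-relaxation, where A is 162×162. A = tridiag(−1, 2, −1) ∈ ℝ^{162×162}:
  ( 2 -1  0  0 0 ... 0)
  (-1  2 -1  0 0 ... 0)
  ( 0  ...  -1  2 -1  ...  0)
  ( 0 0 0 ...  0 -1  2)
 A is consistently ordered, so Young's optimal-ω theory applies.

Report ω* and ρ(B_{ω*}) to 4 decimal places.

ω* = 1.9622, ρ_SOR = 0.9622

n=162: λ(B_J) = 1 − λ(A)/2 = cos(kπ/163); k=1 gives ρ_J = 0.9998.
√(1−ρ_J²) = |sin(π/163)| = 0.01927
Then 2/(1+√(1−ρ_J²)) = 2/(1+0.01927); ω* = 2/1.01927 = 1.9622.
ρ_SOR = ω* − 1 = 1.9622 − 1 = 0.9622.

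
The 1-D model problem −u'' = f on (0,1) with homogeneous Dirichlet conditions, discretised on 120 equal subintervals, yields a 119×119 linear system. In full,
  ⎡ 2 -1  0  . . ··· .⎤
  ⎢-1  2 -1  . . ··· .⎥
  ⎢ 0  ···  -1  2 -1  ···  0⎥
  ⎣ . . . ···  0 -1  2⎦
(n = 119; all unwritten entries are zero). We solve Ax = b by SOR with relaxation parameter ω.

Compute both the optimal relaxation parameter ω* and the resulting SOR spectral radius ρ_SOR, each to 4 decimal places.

ω* = 1.9490, ρ_SOR = 0.9490

spectrum of D⁻¹(L+U) = {cos(kπ/120) : 1≤k≤119}; ρ_J = cos(π/120) = 0.9997.
√(1−ρ_J²) simplifies to sin(π/120) = 0.02618.
ω* = 2 / (1 + 0.02618) = 2 / 1.02618 ≈ 1.9490.
ρ(B_{ω*}) = ω*−1 = 0.9490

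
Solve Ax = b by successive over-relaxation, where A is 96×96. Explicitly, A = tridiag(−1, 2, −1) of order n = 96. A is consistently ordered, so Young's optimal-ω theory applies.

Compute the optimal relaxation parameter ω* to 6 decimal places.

½·tridiag(1,0,1) at n=96: λ_k = cos(kπ/97); max |λ| at k=1 ⇒ ρ_J = cos(π/97) ≈ 0.999476.
√(1 − cos²(π/97)) = sin(π/97) ≈ 0.0323819.
ω* = 2/(1+0.0323819) = 1.937268
ρ_SOR = ω* − 1 = 1.937268 − 1 = 0.937268.

ω* = 1.937268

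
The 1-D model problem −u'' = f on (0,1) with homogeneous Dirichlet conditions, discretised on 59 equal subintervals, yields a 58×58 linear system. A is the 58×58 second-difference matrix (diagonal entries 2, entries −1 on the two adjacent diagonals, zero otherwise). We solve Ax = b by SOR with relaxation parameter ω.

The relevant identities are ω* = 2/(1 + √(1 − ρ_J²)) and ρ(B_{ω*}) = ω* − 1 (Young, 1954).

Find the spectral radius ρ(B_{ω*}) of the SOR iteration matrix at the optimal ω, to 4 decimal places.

ρ_SOR = 0.8989

½·tridiag(1,0,1) at n=58: λ_k = cos(kπ/59); max |λ| at k=1 ⇒ ρ_J = cos(π/59) ≈ 0.9986.
√(1 − cos²(π/59)) = sin(π/59) ≈ 0.05322.
[ω*] 2 ÷ (1 + 0.05322) = 2 ÷ 1.05322 = 1.8989.
ρ(B_{ω*}) = ω*−1 = 0.8989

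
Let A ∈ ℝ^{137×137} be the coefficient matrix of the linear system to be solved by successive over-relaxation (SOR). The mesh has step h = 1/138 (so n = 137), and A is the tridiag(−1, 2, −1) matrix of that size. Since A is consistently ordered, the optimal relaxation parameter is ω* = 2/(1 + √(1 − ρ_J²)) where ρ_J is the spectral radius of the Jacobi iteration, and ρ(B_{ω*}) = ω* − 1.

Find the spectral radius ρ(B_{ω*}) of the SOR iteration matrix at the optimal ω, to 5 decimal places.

ρ_SOR = 0.95549

[ρ_J] n=137: ρ(B_J) = cos(π/(n+1)) = cos(π/138) = 0.99974.
√(1−ρ_J²) simplifies to sin(π/138) = 0.022763.
ω* = 2/(1 + 0.022763) = 2/1.022763 = 1.95549.
ρ(B_{ω*}) = ω*−1 = 0.95549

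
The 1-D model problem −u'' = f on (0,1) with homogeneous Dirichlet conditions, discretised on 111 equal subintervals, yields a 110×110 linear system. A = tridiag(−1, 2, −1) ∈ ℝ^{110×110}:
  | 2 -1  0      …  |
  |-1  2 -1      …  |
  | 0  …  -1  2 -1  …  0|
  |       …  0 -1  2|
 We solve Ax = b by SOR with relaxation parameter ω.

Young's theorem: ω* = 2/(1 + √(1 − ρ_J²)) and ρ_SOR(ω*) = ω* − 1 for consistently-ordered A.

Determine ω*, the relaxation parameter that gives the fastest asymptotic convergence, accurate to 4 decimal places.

ω* = 1.9450

spectrum of D⁻¹(L+U) = {cos(kπ/111) : 1≤k≤110}; ρ_J = cos(π/111) = 0.9996.
√(1−ρ_J²) = |sin(π/111)| = 0.02830
ω* = 2/(1+0.02830) = 1.9450
ρ_SOR = ω* − 1 ≈ 0.9450.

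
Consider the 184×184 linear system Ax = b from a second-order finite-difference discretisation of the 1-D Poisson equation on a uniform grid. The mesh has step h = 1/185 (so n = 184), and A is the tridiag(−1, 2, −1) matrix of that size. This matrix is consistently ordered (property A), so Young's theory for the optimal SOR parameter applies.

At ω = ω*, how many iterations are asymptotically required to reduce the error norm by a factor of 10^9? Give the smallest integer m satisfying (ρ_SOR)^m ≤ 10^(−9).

½·tridiag(1,0,1) at n=184: λ_k = cos(kπ/185); max |λ| at k=1 ⇒ ρ_J = cos(π/185) ≈ 0.9998558.
√(1 − cos²(π/185)) = sin(π/185) ≈ 0.0169808.
So ω* = 2/1.0169808 = 1.9666055 (Young).
ρ_SOR = ω* − 1 = 1.9666055 − 1 = 0.9666055.
ρ_SOR^m ≤ 10^(−9) ⇔ m ≥ 9·ln10/(−ln 0.9666055) = 20.7233/0.0339648 = 610.140; m = ⌈610.140⌉ = 611.

m = 611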